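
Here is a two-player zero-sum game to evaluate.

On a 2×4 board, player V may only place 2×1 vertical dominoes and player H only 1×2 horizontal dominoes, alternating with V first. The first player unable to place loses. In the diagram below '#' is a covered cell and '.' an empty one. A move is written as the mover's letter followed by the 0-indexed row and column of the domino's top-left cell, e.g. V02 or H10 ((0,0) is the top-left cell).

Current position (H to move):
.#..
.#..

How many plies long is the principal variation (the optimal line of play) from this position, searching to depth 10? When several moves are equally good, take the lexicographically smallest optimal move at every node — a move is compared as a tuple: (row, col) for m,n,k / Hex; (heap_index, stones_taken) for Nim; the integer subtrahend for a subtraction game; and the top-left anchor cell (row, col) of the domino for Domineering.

[.#../.#..] H move#1: H02:+1/.###/.#..*, H12:+1/.#../.###
[.###/.#..] V move#2: V00:-1/####/##..*
[####/##..] H move#3: H12:+1/####/####*
[####/####] end (terminal -1, V#4); searched .#../.#.. to 10

PV length from [.#../.#..]: 3 plies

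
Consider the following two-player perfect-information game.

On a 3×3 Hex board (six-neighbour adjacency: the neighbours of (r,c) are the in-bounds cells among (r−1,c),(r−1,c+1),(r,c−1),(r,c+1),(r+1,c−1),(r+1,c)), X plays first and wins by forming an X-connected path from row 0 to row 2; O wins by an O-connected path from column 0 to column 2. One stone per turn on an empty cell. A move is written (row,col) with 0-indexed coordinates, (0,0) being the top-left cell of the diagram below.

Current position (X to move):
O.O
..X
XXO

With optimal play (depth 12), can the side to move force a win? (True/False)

X winning at [O.O/..X/XXO]: True

[O.O/..X/XXO] X move#1: (0,1):+1/OXO/..X/XXO*, (1,0):-1/O.O/X.X/XXO, (1,1):-1/O.O/.XX/XXO
[OXO/..X/XXO] O move#2: (1,0):-1/OXO/O.X/XXO*, (1,1):-1/OXO/.OX/XXO
[OXO/O.X/XXO] X move#3: (1,1):+1/OXO/OXX/XXO*
[OXO/OXX/XXO] end (terminal -1, O#4); searched O.O/..X/XXO to 12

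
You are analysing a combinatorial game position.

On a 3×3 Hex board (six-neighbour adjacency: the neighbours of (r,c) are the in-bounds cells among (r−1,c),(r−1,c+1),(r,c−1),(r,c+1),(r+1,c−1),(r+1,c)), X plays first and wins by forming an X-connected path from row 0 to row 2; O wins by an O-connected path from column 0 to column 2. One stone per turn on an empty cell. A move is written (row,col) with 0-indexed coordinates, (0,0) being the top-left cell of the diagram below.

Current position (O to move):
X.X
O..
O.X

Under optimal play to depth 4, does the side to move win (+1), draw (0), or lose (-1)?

value(X.X/O../O.X, O) = +1

ply 1, O at X.X/O../O.X | (0,1)=-1→XOX/O../O.X; (1,1)=-1→X.X/OO./O.X; (1,2)=+1→X.X/O.O/O.X*; (2,1)=-1→X.X/O../OOX
ply 2, X at X.X/O.O/O.X | (0,1)=-1→XXX/O.O/O.X*; (1,1)=-1→X.X/OXO/O.X; (2,1)=-1→X.X/O.O/OXX
ply 3, O at XXX/O.O/O.X | (1,1)=+1→XXX/OOO/O.X*; (2,1)=+1→XXX/O.O/OOX
ply 4: XXX/OOO/O.X is terminal -1 (X); from X.X/O../O.X depth 4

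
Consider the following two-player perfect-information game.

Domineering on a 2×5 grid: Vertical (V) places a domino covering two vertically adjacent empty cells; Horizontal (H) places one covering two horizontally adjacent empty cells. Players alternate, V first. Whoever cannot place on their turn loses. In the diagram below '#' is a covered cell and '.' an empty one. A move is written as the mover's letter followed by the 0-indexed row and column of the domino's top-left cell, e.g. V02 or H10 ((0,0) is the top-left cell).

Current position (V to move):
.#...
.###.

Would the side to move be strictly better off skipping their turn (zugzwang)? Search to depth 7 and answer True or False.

zugzwang(.#.../.###., V) = False

[.#.../.###.] V move#1: V00:-1/##.../####., V04:+1/.#..#/.####*
[.#..#/.####] H move#2: H02:-1/.####/.####*
[.####/.####] V move#3: V00:+1/#####/#####*
[#####/#####] end (terminal -1, H#4); searched .#.../.###. to 7
pass branch (H moves first from the same position):
  | [.#.../.###.] H move#1: H02:-1/.###./.###.*, H03:-1/.#.##/.###.
  | [.###./.###.] V move#2: V00:+1/####./####.*, V04:+1/.####/.####
  | [####./####.] end (terminal -1, H#3); searched .#.../.###. to 7
V moving scores +1; V passing scores +1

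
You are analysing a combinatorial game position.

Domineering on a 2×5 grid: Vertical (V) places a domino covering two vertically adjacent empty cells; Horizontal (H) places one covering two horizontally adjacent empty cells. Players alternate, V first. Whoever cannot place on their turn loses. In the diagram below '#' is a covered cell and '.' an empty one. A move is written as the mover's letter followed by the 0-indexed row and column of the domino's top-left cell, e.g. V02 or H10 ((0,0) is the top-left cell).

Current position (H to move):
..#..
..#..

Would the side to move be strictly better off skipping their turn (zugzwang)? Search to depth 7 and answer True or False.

[..#../..#..] H move#1: H00:-1/###../..#..*, H03:-1/..###/..#.., H10:-1/..#../###.., H13:-1/..#../..###
[###../..#..] V move#2: V03:+1/####./..##.*, V04:+1/###.#/..#.#
[####./..##.] H move#3: H10:-1/####./####.*
[####./####.] V move#4: V04:+1/#####/#####*
[#####/#####] end (terminal -1, H#5); searched ..#../..#.. to 7
suppose H passes — search the same position with V to move:
pass> [..#../..#..] V move#1: V00:-1/#.#../#.#..*, V01:-1/.##../.##.., V03:-1/..##./..##., V04:-1/..#.#/..#.#
pass> [#.#../#.#..] H move#2: H03:+1/#.###/#.#..*, H13:+1/#.#../#.###
pass> [#.###/#.#..] V move#3: V01:-1/#####/###..*
pass> [#####/###..] H move#4: H13:+1/#####/#####*
pass> [#####/#####] end (terminal -1, V#5); searched ..#../..#.. to 7
for H: play -1, pass +1

zugzwang(..#../..#.., H) = True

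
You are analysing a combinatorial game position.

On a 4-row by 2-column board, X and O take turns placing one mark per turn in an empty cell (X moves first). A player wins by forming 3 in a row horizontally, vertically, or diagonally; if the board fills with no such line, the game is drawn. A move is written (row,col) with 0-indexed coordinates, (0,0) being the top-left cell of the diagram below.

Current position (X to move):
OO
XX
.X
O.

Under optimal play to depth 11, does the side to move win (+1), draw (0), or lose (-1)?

value(OO/XX/.X/O., X) = +1

[OO/XX/.X/O.] X move#1: (2,0):+0/OO/XX/XX/O., (3,1):+1/OO/XX/.X/OX*
[OO/XX/.X/OX] end (terminal -1, O#2); searched OO/XX/.X/O. to 11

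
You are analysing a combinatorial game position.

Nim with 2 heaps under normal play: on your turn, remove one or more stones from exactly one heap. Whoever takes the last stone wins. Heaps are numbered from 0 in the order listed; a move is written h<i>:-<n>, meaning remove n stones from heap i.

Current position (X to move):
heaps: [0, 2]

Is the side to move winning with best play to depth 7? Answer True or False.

p1 X@[(0,2)]: h1:-1[(0,1)]-1 h1:-2[(0,0)]+1*
p2 O@[(0,0)] terminal -1; root [(0,2)] d7

X winning at [(0,2)]: True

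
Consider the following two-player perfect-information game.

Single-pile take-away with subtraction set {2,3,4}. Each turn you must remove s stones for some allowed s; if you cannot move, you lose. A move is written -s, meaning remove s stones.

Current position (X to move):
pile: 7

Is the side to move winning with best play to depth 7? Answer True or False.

[7] X move#1: -2:-1/5*, -3:-1/4, -4:-1/3
[5] O move#2: -2:-1/3, -3:-1/2, -4:+1/1*
[1] end (terminal -1, X#3); searched 7 to 7

X winning at [7]: False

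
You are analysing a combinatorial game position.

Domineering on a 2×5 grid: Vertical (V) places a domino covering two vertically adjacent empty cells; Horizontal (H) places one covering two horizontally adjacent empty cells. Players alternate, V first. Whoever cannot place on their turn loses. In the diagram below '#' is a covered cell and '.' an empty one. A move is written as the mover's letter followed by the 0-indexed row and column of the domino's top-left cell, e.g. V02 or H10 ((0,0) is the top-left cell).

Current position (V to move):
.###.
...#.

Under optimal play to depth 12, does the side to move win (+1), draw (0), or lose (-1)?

value(.###./...#., V) = +1

ply 1, V at .###./...#. | V00=+1→####./#..#.*; V04=-1→.####/...##
ply 2, H at ####./#..#. | H11=-1→####./####.*
ply 3, V at ####./####. | V04=+1→#####/#####*
ply 4: #####/##### is terminal -1 (H); from .###./...#. depth 12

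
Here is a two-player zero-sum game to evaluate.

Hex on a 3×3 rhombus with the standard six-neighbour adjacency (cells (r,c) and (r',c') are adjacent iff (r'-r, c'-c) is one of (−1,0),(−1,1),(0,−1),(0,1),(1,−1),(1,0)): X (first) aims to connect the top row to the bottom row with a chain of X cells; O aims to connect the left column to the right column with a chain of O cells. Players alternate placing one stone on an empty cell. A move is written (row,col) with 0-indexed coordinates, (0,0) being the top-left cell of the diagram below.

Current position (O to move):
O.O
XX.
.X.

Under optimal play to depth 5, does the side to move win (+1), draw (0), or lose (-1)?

ply 1, O at O.O/XX./.X. | (0,1)=+1→OOO/XX./.X.*; (1,2)=-1→O.O/XXO/.X.; (2,0)=-1→O.O/XX./OX.; (2,2)=-1→O.O/XX./.XO
ply 2: OOO/XX./.X. is terminal -1 (X); from O.O/XX./.X. depth 5

value(O.O/XX./.X., O) = +1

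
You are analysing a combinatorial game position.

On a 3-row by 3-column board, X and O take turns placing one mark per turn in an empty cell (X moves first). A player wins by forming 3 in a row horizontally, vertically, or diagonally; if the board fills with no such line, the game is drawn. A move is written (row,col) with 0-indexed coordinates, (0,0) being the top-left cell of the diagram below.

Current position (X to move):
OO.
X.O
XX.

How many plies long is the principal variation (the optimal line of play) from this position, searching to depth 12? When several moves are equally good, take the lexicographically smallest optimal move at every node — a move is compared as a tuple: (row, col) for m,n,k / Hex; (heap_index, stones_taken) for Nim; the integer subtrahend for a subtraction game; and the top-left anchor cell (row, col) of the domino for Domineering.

PV length from [OO./X.O/XX.]: 3 plies

ply 1, X at OO./X.O/XX. | (0,2)=+1→OOX/X.O/XX.*; (1,1)=-1→OO./XXO/XX.; (2,2)=+1→OO./X.O/XXX
ply 2, O at OOX/X.O/XX. | (1,1)=-1→OOX/XOO/XX.*; (2,2)=-1→OOX/X.O/XXO
ply 3, X at OOX/XOO/XX. | (2,2)=+1→OOX/XOO/XXX*
ply 4: OOX/XOO/XXX is terminal -1 (O); from OO./X.O/XX. depth 12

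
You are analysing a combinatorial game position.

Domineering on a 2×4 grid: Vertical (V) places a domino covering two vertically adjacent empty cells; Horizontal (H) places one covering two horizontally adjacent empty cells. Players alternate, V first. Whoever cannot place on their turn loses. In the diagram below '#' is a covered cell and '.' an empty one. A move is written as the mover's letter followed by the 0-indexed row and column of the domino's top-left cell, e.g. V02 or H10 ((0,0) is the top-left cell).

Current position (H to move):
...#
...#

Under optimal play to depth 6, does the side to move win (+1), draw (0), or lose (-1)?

ply 1, H at ...#/...# | H00=+1→##.#/...#*; H01=+1→.###/...#; H10=+1→...#/##.#; H11=+1→...#/.###
ply 2, V at ##.#/...# | V02=-1→####/..##*
ply 3, H at ####/..## | H10=+1→####/####*
ply 4: ####/#### is terminal -1 (V); from ...#/...# depth 6

value(...#/...#, H) = +1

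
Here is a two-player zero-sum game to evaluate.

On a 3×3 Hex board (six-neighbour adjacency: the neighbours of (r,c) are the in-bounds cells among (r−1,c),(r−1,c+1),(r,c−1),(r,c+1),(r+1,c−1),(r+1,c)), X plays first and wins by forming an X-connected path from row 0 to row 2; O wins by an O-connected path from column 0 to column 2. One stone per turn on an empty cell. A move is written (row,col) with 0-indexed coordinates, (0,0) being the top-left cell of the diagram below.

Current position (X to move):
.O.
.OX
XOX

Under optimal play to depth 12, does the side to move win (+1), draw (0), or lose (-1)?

[.O./.OX/XOX] X move#1: (0,0):+1/XO./.OX/XOX*, (0,2):+1/.OX/.OX/XOX, (1,0):+1/.O./XOX/XOX
[XO./.OX/XOX] O move#2: (0,2):-1/XOO/.OX/XOX*, (1,0):-1/XO./OOX/XOX
[XOO/.OX/XOX] X move#3: (1,0):+1/XOO/XOX/XOX*
[XOO/XOX/XOX] end (terminal -1, O#4); searched .O./.OX/XOX to 12

value(.O./.OX/XOX, X) = +1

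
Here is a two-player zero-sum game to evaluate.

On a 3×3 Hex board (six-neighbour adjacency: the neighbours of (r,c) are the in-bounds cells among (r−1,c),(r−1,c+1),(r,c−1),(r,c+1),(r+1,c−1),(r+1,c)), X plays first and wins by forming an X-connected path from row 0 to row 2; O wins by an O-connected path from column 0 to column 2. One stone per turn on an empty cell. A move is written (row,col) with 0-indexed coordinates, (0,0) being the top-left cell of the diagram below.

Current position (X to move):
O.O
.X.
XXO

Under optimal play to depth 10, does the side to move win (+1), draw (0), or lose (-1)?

value(O.O/.X./XXO, X) = +1

ply 1, X at O.O/.X./XXO | (0,1)=+1→OXO/.X./XXO*; (1,0)=-1→O.O/XX./XXO; (1,2)=-1→O.O/.XX/XXO
ply 2: OXO/.X./XXO is terminal -1 (O); from O.O/.X./XXO depth 10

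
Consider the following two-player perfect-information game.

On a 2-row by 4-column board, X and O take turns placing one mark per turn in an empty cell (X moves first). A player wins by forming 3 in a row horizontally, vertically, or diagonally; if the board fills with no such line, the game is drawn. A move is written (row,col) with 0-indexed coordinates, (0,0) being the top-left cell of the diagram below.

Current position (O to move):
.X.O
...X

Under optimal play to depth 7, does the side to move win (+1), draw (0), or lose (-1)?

value(.X.O/...X, O) = 0

ply 1, O at .X.O/...X | (0,0)=+0→OX.O/...X*; (0,2)=+0→.XOO/...X; (1,0)=+0→.X.O/O..X; (1,1)=+0→.X.O/.O.X; (1,2)=+0→.X.O/..OX
ply 2, X at OX.O/...X | (0,2)=+0→OXXO/...X*; (1,0)=+0→OX.O/X..X; (1,1)=+0→OX.O/.X.X; (1,2)=+0→OX.O/..XX
ply 3, O at OXXO/...X | (1,0)=+0→OXXO/O..X*; (1,1)=+0→OXXO/.O.X; (1,2)=+0→OXXO/..OX
ply 4, X at OXXO/O..X | (1,1)=+0→OXXO/OX.X*; (1,2)=+0→OXXO/O.XX
ply 5, O at OXXO/OX.X | (1,2)=+0→OXXO/OXOX*
ply 6: OXXO/OXOX is terminal +0 (X); from .X.O/...X depth 7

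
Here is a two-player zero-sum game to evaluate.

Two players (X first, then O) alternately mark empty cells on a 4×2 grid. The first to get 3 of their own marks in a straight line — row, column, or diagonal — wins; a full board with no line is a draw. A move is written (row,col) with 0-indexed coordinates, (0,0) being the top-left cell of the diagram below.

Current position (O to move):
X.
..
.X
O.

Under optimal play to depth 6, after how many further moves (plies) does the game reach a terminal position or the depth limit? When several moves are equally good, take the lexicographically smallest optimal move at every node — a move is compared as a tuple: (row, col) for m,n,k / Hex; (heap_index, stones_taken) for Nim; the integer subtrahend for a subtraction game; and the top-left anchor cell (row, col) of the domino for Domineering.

p1 O@[X./../.X/O.]: (0,1)[XO/../.X/O.]+0* (1,0)[X./O./.X/O.]+0 (1,1)[X./.O/.X/O.]+0 (2,0)[X./../OX/O.]+0 (3,1)[X./../.X/OO]+0
p2 X@[XO/../.X/O.]: (1,0)[XO/X./.X/O.]+0* (1,1)[XO/.X/.X/O.]+0 (2,0)[XO/../XX/O.]+0 (3,1)[XO/../.X/OX]+0
p3 O@[XO/X./.X/O.]: (1,1)[XO/XO/.X/O.]-1 (2,0)[XO/X./OX/O.]+0* (3,1)[XO/X./.X/OO]-1
p4 X@[XO/X./OX/O.]: (1,1)[XO/XX/OX/O.]+0* (3,1)[XO/X./OX/OX]+0
p5 O@[XO/XX/OX/O.]: (3,1)[XO/XX/OX/OO]+0*
p6 X@[XO/XX/OX/OO] terminal +0; root [X./../.X/O.] d6

PV length from [X./../.X/O.]: 5 plies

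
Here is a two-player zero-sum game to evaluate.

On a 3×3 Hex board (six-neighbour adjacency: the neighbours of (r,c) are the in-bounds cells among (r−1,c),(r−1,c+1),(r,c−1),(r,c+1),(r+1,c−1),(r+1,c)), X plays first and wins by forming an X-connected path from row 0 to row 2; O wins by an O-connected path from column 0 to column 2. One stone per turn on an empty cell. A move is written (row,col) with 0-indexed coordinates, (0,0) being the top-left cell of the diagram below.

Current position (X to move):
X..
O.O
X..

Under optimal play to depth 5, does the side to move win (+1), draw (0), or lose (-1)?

ply 1, X at X../O.O/X.. | (0,1)=-1→XX./O.O/X..; (0,2)=-1→X.X/O.O/X..; (1,1)=+1→X../OXO/X..*; (2,1)=-1→X../O.O/XX.; (2,2)=-1→X../O.O/X.X
ply 2, O at X../OXO/X.. | (0,1)=-1→XO./OXO/X..*; (0,2)=-1→X.O/OXO/X..; (2,1)=-1→X../OXO/XO.; (2,2)=-1→X../OXO/X.O
ply 3, X at XO./OXO/X.. | (0,2)=+1→XOX/OXO/X..*; (2,1)=-1→XO./OXO/XX.; (2,2)=-1→XO./OXO/X.X
ply 4: XOX/OXO/X.. is terminal -1 (O); from X../O.O/X.. depth 5

value(X../O.O/X.., X) = +1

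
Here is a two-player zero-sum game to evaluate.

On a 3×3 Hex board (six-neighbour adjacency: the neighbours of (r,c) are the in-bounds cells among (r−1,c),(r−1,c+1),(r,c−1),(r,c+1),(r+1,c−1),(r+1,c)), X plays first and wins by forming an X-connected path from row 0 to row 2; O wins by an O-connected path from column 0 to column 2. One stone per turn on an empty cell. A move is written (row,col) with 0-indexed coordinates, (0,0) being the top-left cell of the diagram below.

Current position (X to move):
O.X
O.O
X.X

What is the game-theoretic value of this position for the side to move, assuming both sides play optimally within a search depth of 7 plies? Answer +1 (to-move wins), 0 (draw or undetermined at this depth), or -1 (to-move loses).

ply 1, X at O.X/O.O/X.X | (0,1)=-1→OXX/O.O/X.X; (1,1)=+1→O.X/OXO/X.X*; (2,1)=-1→O.X/O.O/XXX
ply 2: O.X/OXO/X.X is terminal -1 (O); from O.X/O.O/X.X depth 7

value(O.X/O.O/X.X, X) = +1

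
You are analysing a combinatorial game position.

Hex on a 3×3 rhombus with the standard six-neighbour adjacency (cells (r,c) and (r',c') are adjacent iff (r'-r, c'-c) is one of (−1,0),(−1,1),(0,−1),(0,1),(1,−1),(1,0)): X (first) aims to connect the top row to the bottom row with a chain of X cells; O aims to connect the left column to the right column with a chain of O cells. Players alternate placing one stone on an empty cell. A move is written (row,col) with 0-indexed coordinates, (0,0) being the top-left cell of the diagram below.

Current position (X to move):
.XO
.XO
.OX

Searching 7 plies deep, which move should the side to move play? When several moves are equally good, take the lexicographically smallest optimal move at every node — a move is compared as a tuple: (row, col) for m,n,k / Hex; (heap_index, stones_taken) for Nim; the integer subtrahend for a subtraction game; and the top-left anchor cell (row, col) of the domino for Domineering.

[.XO/.XO/.OX] X move#1: (0,0):-1/XXO/.XO/.OX, (1,0):-1/.XO/XXO/.OX, (2,0):+1/.XO/.XO/XOX*
[.XO/.XO/XOX] end (terminal -1, O#2); searched .XO/.XO/.OX to 7

X's best at [.XO/.XO/.OX]: (2,0)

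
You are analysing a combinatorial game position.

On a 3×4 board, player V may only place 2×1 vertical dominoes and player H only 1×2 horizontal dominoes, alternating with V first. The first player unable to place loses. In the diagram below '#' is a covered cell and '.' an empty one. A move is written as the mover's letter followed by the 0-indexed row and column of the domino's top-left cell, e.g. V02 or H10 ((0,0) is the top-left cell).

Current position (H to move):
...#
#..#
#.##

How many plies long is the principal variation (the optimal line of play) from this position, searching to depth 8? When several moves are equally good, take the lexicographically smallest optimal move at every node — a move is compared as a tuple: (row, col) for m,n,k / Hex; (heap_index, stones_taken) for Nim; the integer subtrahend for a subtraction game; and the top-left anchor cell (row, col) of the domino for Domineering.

PV length from [...#/#..#/#.##]: 1 ply

[...#/#..#/#.##] H move#1: H00:-1/##.#/#..#/#.##, H01:-1/.###/#..#/#.##, H11:+1/...#/####/#.##*
[...#/####/#.##] end (terminal -1, V#2); searched ...#/#..#/#.## to 8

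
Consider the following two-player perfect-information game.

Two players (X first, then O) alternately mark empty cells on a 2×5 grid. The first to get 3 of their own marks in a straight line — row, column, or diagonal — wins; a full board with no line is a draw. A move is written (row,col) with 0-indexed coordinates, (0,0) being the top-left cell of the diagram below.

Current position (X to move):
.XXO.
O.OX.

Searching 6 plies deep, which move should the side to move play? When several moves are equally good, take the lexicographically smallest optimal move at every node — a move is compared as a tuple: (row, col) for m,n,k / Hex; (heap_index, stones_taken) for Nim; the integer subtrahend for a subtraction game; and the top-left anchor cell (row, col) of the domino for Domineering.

X's best at [.XXO./O.OX.]: (0,0)

[.XXO./O.OX.] X move#1: (0,0):+1/XXXO./O.OX.*, (0,4):-1/.XXOX/O.OX., (1,1):+0/.XXO./OXOX., (1,4):-1/.XXO./O.OXX
[XXXO./O.OX.] end (terminal -1, O#2); searched .XXO./O.OX. to 6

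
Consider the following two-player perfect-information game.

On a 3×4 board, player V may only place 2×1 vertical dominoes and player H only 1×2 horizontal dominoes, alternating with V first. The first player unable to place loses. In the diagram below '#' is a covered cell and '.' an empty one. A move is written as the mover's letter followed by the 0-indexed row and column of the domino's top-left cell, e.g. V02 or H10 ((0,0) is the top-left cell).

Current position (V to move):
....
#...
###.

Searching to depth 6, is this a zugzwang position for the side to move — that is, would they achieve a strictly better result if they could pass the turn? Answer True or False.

ply 1, V at ..../#.../###. | V01=-1→.#../##../###.; V02=+1→..#./#.#./###.*; V03=-1→...#/#..#/###.; V13=-1→..../#..#/####
ply 2, H at ..#./#.#./###. | H00=-1→###./#.#./###.*
ply 3, V at ###./#.#./###. | V03=+1→####/#.##/###.*; V13=+1→###./#.##/####
ply 4: ####/#.##/###. is terminal -1 (H); from ..../#.../###. depth 6
suppose V passes — search the same position with H to move:
pass> ply 1, H at ..../#.../###. | H00=-1→##../#.../###.; H01=+1→.##./#.../###.*; H02=+1→..##/#.../###.; H11=+1→..../###./###.; H12=+1→..../#.##/###.
pass> ply 2, V at .##./#.../###. | V03=-1→.###/#..#/###.*; V13=-1→.##./#..#/####
pass> ply 3, H at .###/#..#/###. | H11=+1→.###/####/###.*
pass> ply 4: .###/####/###. is terminal -1 (V); from ..../#.../###. depth 6
for V: play +1, pass -1

zugzwang(..../#.../###., V) = False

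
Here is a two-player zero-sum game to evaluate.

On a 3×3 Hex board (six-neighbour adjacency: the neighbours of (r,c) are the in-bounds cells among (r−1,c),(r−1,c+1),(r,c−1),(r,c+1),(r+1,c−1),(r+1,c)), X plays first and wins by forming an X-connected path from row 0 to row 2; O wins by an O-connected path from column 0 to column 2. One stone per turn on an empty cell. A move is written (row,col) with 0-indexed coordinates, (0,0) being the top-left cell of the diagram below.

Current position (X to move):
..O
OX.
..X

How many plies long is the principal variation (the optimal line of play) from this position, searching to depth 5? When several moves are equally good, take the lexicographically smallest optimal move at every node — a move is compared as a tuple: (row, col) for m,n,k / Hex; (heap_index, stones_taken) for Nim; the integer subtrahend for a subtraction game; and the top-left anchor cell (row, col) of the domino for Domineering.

p1 X@[..O/OX./..X]: (0,0)[X.O/OX./..X]-1 (0,1)[.XO/OX./..X]+1* (1,2)[..O/OXX/..X]-1 (2,0)[..O/OX./X.X]-1 (2,1)[..O/OX./.XX]-1
p2 O@[.XO/OX./..X]: (0,0)[OXO/OX./..X]-1* (1,2)[.XO/OXO/..X]-1 (2,0)[.XO/OX./O.X]-1 (2,1)[.XO/OX./.OX]-1
p3 X@[OXO/OX./..X]: (1,2)[OXO/OXX/..X]+1* (2,0)[OXO/OX./X.X]+1 (2,1)[OXO/OX./.XX]+1
p4 O@[OXO/OXX/..X] terminal -1; root [..O/OX./..X] d5

PV length from [..O/OX./..X]: 3 plies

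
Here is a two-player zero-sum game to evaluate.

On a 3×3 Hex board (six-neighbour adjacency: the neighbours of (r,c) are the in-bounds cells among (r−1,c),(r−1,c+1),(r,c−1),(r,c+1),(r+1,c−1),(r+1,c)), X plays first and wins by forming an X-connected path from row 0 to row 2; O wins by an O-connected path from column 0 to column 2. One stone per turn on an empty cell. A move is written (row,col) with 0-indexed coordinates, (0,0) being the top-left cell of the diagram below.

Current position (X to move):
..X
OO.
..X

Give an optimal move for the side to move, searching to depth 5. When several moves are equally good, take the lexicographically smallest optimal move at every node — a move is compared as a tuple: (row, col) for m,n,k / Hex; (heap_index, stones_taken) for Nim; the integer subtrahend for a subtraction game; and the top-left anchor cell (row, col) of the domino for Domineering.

X's best at [..X/OO./..X]: (1,2)

p1 X@[..X/OO./..X]: (0,0)[X.X/OO./..X]-1 (0,1)[.XX/OO./..X]-1 (1,2)[..X/OOX/..X]+1* (2,0)[..X/OO./X.X]-1 (2,1)[..X/OO./.XX]-1
p2 O@[..X/OOX/..X] terminal -1; root [..X/OO./..X] d5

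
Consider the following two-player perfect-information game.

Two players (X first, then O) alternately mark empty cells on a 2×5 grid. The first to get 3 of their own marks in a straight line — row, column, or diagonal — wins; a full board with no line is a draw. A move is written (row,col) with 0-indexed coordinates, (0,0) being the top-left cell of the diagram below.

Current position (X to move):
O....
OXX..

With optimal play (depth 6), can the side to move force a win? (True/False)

ply 1, X at O..../OXX.. | (0,1)=+0→OX.../OXX..; (0,2)=+1→O.X../OXX..*; (0,3)=+1→O..X./OXX..; (0,4)=+0→O...X/OXX..; (1,3)=+1→O..../OXXX.; (1,4)=+0→O..../OXX.X
ply 2, O at O.X../OXX.. | (0,1)=-1→OOX../OXX..*; (0,3)=-1→O.XO./OXX..; (0,4)=-1→O.X.O/OXX..; (1,3)=-1→O.X../OXXO.; (1,4)=-1→O.X../OXX.O
ply 3, X at OOX../OXX.. | (0,3)=+1→OOXX./OXX..*; (0,4)=+1→OOX.X/OXX..; (1,3)=+1→OOX../OXXX.; (1,4)=+0→OOX../OXX.X
ply 4, O at OOXX./OXX.. | (0,4)=-1→OOXXO/OXX..*; (1,3)=-1→OOXX./OXXO.; (1,4)=-1→OOXX./OXX.O
ply 5, X at OOXXO/OXX.. | (1,3)=+1→OOXXO/OXXX.*; (1,4)=+0→OOXXO/OXX.X
ply 6: OOXXO/OXXX. is terminal -1 (O); from O..../OXX.. depth 6

X winning at [O..../OXX..]: True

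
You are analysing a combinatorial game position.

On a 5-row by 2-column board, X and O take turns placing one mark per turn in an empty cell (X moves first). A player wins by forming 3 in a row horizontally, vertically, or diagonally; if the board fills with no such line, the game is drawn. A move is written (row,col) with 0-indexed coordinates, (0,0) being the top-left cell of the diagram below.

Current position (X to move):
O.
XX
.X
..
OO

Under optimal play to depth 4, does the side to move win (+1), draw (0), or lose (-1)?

value(O./XX/.X/../OO, X) = +1

ply 1, X at O./XX/.X/../OO | (0,1)=+1→OX/XX/.X/../OO*; (2,0)=+1→O./XX/XX/../OO; (3,0)=+1→O./XX/.X/X./OO; (3,1)=+1→O./XX/.X/.X/OO
ply 2: OX/XX/.X/../OO is terminal -1 (O); from O./XX/.X/../OO depth 4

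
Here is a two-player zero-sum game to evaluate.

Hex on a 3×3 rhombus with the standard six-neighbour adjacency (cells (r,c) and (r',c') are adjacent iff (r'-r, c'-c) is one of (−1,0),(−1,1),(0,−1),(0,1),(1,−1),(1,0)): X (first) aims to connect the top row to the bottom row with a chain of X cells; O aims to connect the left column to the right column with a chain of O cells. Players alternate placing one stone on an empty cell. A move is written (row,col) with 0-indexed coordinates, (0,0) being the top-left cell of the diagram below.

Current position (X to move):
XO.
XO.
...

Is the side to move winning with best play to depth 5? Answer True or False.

X winning at [XO./XO./...]: True

ply 1, X at XO./XO./... | (0,2)=+1→XOX/XO./...*; (1,2)=+1→XO./XOX/...; (2,0)=+1→XO./XO./X..; (2,1)=-1→XO./XO./.X.; (2,2)=-1→XO./XO./..X
ply 2, O at XOX/XO./... | (1,2)=-1→XOX/XOO/...*; (2,0)=-1→XOX/XO./O..; (2,1)=-1→XOX/XO./.O.; (2,2)=-1→XOX/XO./..O
ply 3, X at XOX/XOO/... | (2,0)=+1→XOX/XOO/X..*; (2,1)=-1→XOX/XOO/.X.; (2,2)=-1→XOX/XOO/..X
ply 4: XOX/XOO/X.. is terminal -1 (O); from XO./XO./... depth 5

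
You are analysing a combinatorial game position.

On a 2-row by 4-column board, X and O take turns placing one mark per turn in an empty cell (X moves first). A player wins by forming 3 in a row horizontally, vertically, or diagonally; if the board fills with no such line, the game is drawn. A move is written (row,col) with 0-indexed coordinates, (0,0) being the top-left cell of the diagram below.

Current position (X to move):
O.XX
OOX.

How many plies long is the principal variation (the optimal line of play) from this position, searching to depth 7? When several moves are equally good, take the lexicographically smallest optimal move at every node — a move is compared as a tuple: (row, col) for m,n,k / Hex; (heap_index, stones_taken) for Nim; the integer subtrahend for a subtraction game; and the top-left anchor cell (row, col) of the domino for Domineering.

p1 X@[O.XX/OOX.]: (0,1)[OXXX/OOX.]+1* (1,3)[O.XX/OOXX]+0
p2 O@[OXXX/OOX.] terminal -1; root [O.XX/OOX.] d7

PV length from [O.XX/OOX.]: 1 ply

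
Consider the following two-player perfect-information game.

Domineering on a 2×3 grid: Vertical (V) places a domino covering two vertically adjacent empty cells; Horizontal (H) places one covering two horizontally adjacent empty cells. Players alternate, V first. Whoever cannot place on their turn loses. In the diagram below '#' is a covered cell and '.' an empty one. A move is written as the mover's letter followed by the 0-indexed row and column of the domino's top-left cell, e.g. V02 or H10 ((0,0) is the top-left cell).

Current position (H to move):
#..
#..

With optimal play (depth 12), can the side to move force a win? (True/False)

[#../#..] H move#1: H01:+1/###/#..*, H11:+1/#../###
[###/#..] end (terminal -1, V#2); searched #../#.. to 12

H winning at [#../#..]: True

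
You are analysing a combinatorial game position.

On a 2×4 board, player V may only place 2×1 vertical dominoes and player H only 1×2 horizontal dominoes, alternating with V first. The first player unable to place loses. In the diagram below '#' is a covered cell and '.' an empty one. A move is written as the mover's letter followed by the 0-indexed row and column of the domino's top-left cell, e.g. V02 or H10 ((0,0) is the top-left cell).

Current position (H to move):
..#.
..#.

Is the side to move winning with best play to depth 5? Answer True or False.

H winning at [..#./..#.]: True

p1 H@[..#./..#.]: H00[###./..#.]+1* H10[..#./###.]+1
p2 V@[###./..#.]: V03[####/..##]-1*
p3 H@[####/..##]: H10[####/####]+1*
p4 V@[####/####] terminal -1; root [..#./..#.] d5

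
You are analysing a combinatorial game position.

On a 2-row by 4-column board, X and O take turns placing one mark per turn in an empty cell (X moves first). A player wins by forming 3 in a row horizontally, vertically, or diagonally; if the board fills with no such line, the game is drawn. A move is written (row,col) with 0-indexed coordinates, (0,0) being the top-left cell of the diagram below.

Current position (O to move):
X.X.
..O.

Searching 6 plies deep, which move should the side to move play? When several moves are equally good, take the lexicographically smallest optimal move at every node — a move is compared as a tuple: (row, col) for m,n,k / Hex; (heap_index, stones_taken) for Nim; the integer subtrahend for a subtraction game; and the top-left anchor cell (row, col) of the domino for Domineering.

O's best at [X.X./..O.]: (0,1)

ply 1, O at X.X./..O. | (0,1)=+0→XOX./..O.*; (0,3)=-1→X.XO/..O.; (1,0)=-1→X.X./O.O.; (1,1)=-1→X.X./.OO.; (1,3)=-1→X.X./..OO
ply 2, X at XOX./..O. | (0,3)=-1→XOXX/..O.; (1,0)=+0→XOX./X.O.*; (1,1)=+0→XOX./.XO.; (1,3)=+0→XOX./..OX
ply 3, O at XOX./X.O. | (0,3)=+0→XOXO/X.O.*; (1,1)=+0→XOX./XOO.; (1,3)=+0→XOX./X.OO
ply 4, X at XOXO/X.O. | (1,1)=+0→XOXO/XXO.*; (1,3)=+0→XOXO/X.OX
ply 5, O at XOXO/XXO. | (1,3)=+0→XOXO/XXOO*
ply 6: XOXO/XXOO is terminal +0 (X); from X.X./..O. depth 6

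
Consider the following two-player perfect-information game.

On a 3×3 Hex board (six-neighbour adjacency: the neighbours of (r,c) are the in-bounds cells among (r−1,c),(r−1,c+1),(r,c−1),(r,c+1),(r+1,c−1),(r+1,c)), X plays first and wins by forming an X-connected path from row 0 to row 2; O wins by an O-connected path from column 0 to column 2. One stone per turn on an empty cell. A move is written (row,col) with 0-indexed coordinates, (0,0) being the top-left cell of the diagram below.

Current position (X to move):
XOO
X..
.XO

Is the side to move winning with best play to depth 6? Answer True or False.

X winning at [XOO/X../.XO]: True

ply 1, X at XOO/X../.XO | (1,1)=+1→XOO/XX./.XO*; (1,2)=+1→XOO/X.X/.XO; (2,0)=+1→XOO/X../XXO
ply 2: XOO/XX./.XO is terminal -1 (O); from XOO/X../.XO depth 6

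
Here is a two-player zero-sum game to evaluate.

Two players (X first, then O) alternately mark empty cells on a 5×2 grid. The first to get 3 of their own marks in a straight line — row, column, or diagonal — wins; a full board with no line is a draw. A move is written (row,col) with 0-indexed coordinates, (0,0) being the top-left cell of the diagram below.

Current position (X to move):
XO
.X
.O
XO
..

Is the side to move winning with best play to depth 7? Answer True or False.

p1 X@[XO/.X/.O/XO/..]: (1,0)[XO/XX/.O/XO/..]-1 (2,0)[XO/.X/XO/XO/..]-1 (4,0)[XO/.X/.O/XO/X.]-1 (4,1)[XO/.X/.O/XO/.X]+0*
p2 O@[XO/.X/.O/XO/.X]: (1,0)[XO/OX/.O/XO/.X]+0* (2,0)[XO/.X/OO/XO/.X]+0 (4,0)[XO/.X/.O/XO/OX]+0
p3 X@[XO/OX/.O/XO/.X]: (2,0)[XO/OX/XO/XO/.X]+0* (4,0)[XO/OX/.O/XO/XX]+0
p4 O@[XO/OX/XO/XO/.X]: (4,0)[XO/OX/XO/XO/OX]+0*
p5 X@[XO/OX/XO/XO/OX] terminal +0; root [XO/.X/.O/XO/..] d7

X winning at [XO/.X/.O/XO/..]: False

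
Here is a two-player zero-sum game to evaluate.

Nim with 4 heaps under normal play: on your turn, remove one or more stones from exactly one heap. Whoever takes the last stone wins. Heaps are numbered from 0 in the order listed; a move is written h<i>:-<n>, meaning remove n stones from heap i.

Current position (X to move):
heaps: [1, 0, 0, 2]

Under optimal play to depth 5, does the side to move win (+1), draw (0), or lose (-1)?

ply 1, X at (1,0,0,2) | h0:-1=-1→(0,0,0,2); h3:-1=+1→(1,0,0,1)*; h3:-2=-1→(1,0,0,0)
ply 2, O at (1,0,0,1) | h0:-1=-1→(0,0,0,1)*; h3:-1=-1→(1,0,0,0)
ply 3, X at (0,0,0,1) | h3:-1=+1→(0,0,0,0)*
ply 4: (0,0,0,0) is terminal -1 (O); from (1,0,0,2) depth 5

value((1,0,0,2), X) = +1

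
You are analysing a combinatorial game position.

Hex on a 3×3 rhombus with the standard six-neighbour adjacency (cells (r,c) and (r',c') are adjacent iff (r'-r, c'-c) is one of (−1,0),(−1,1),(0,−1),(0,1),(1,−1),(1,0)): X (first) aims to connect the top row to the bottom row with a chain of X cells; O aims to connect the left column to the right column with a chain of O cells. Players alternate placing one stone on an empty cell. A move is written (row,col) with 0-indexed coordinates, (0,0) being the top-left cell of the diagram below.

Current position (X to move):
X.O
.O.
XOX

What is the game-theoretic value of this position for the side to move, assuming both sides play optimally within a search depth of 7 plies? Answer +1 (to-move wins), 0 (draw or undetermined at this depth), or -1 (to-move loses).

p1 X@[X.O/.O./XOX]: (0,1)[XXO/.O./XOX]-1 (1,0)[X.O/XO./XOX]+1* (1,2)[X.O/.OX/XOX]-1
p2 O@[X.O/XO./XOX] terminal -1; root [X.O/.O./XOX] d7

value(X.O/.O./XOX, X) = +1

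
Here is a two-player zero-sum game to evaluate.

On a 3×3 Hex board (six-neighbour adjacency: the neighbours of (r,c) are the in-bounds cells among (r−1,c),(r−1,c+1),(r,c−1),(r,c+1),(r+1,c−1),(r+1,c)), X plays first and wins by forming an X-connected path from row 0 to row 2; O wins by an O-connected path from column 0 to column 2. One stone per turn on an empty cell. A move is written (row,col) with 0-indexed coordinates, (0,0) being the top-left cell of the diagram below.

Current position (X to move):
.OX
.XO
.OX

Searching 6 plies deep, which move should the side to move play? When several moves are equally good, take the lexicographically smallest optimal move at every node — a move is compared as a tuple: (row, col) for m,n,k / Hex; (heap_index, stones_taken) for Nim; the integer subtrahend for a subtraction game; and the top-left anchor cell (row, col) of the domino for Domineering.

p1 X@[.OX/.XO/.OX]: (0,0)[XOX/.XO/.OX]-1 (1,0)[.OX/XXO/.OX]-1 (2,0)[.OX/.XO/XOX]+1*
p2 O@[.OX/.XO/XOX] terminal -1; root [.OX/.XO/.OX] d6

X's best at [.OX/.XO/.OX]: (2,0)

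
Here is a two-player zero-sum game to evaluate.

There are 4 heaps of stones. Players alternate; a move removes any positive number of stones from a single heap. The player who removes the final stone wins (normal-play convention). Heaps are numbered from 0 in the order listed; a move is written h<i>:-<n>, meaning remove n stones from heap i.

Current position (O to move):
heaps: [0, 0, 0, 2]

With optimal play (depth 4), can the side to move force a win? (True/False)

[(0,0,0,2)] O move#1: h3:-1:-1/(0,0,0,1), h3:-2:+1/(0,0,0,0)*
[(0,0,0,0)] end (terminal -1, X#2); searched (0,0,0,2) to 4

O winning at [(0,0,0,2)]: True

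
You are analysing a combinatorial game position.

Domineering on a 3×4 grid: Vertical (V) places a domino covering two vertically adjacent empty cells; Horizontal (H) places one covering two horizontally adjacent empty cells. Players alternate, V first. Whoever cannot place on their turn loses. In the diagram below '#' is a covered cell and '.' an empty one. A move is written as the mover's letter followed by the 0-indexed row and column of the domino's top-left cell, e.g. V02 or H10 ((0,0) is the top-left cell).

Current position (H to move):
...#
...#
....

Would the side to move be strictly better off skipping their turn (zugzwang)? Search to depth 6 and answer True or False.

ply 1, H at ...#/...#/.... | H00=-1→##.#/...#/....; H01=-1→.###/...#/....; H10=+1→...#/##.#/....*; H11=+1→...#/.###/....; H20=-1→...#/...#/##..; H21=-1→...#/...#/.##.; H22=-1→...#/...#/..##
ply 2, V at ...#/##.#/.... | V02=-1→..##/####/....*; V12=-1→...#/####/..#.
ply 3, H at ..##/####/.... | H00=+1→####/####/....*; H20=+1→..##/####/##..; H21=+1→..##/####/.##.; H22=+1→..##/####/..##
ply 4: ####/####/.... is terminal -1 (V); from ...#/...#/.... depth 6
suppose H passes — search the same position with V to move:
pass> ply 1, V at ...#/...#/.... | V00=-1→#..#/#..#/....; V01=+1→.#.#/.#.#/....*; V02=-1→..##/..##/....; V10=-1→...#/#..#/#...; V11=+1→...#/.#.#/.#..; V12=-1→...#/..##/..#.
pass> ply 2, H at .#.#/.#.#/.... | H20=-1→.#.#/.#.#/##..*; H21=-1→.#.#/.#.#/.##.; H22=-1→.#.#/.#.#/..##
pass> ply 3, V at .#.#/.#.#/##.. | V00=+1→##.#/##.#/##..*; V02=+1→.###/.###/##..; V12=+1→.#.#/.###/###.
pass> ply 4, H at ##.#/##.#/##.. | H22=-1→##.#/##.#/####*
pass> ply 5, V at ##.#/##.#/#### | V02=+1→####/####/####*
pass> ply 6: ####/####/#### is terminal -1 (H); from ...#/...#/.... depth 6
for H: play +1, pass -1

zugzwang(...#/...#/...., H) = False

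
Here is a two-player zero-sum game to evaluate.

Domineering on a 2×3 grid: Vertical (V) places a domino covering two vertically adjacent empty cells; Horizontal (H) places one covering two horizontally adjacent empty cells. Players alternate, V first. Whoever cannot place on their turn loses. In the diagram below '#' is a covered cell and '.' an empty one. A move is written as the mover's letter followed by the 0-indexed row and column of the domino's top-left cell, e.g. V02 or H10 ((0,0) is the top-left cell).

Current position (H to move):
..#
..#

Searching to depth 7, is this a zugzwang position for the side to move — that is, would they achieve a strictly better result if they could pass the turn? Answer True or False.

zugzwang(..#/..#, H) = False

[..#/..#] H move#1: H00:+1/###/..#*, H10:+1/..#/###
[###/..#] end (terminal -1, V#2); searched ..#/..# to 7
suppose H passes — search the same position with V to move:
pass> [..#/..#] V move#1: V00:+1/#.#/#.#*, V01:+1/.##/.##
pass> [#.#/#.#] end (terminal -1, H#2); searched ..#/..# to 7
for H: play +1, pass -1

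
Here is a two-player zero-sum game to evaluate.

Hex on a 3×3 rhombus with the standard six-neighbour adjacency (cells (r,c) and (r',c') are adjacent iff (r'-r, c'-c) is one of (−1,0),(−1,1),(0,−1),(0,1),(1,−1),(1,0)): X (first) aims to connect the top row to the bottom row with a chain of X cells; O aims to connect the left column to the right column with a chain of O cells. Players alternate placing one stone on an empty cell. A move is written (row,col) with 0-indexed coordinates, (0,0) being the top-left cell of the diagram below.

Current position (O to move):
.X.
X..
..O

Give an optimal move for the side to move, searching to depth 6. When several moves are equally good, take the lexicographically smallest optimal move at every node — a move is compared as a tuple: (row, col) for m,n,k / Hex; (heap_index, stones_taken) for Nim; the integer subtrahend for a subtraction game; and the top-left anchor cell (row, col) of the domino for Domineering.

p1 O@[.X./X../..O]: (0,0)[OX./X../..O]-1 (0,2)[.XO/X../..O]-1 (1,1)[.X./XO./..O]-1 (1,2)[.X./X.O/..O]-1 (2,0)[.X./X../O.O]+1* (2,1)[.X./X../.OO]-1
p2 X@[.X./X../O.O]: (0,0)[XX./X../O.O]-1* (0,2)[.XX/X../O.O]-1 (1,1)[.X./XX./O.O]-1 (1,2)[.X./X.X/O.O]-1 (2,1)[.X./X../OXO]-1
p3 O@[XX./X../O.O]: (0,2)[XXO/X../O.O]+1* (1,1)[XX./XO./O.O]+1 (1,2)[XX./X.O/O.O]+1 (2,1)[XX./X../OOO]+1
p4 X@[XXO/X../O.O]: (1,1)[XXO/XX./O.O]-1* (1,2)[XXO/X.X/O.O]-1 (2,1)[XXO/X../OXO]-1
p5 O@[XXO/XX./O.O]: (1,2)[XXO/XXO/O.O]-1 (2,1)[XXO/XX./OOO]+1*
p6 X@[XXO/XX./OOO] terminal -1; root [.X./X../..O] d6

O's best at [.X./X../..O]: (2,0)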